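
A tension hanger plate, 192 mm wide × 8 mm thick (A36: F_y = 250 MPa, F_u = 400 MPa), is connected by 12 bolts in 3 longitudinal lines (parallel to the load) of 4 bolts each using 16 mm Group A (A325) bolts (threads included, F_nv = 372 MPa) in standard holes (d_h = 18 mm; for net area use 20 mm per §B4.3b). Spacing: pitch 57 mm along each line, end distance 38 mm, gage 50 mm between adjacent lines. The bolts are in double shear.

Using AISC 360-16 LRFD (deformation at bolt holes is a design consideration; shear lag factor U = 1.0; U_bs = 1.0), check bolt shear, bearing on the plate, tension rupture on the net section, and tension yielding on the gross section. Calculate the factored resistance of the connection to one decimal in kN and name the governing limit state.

Bolt shear: A_b = π(16)²/4 = 201.06 mm². φR_n = 0.75 × 372 × 201.06 × 12 × 2 = 1346.3 kN.
Bearing (8 mm plate, F_u = 400 MPa): end bolts L_c = 38 − 18/2 = 29, R_n = min(1.2×29×8×400, 2.4×16×8×400) = 111.36 kN/bolt; interior L_c = 57 − 18 = 39, R_n = 122.88 kN/bolt. φR_n = 0.75 × (3×111.36 + 9×122.88) = 1080.0 kN.
Tension rupture (net): A_n = (192 − 3×20)×8 = 1056 mm² (U = 1.0, A_e = A_n). φR_n = 0.75 × 400 × 1056 = 316.8 kN.
Tension yield (gross): A_g = 192×8 = 1536 mm². φR_n = 0.90 × 250 × 1536 = 345.6 kN.
Governing: min(1346.3, 1080.0, 316.8, 345.6) = 316.8 kN → net-section rupture.

316.8 kN (net-section rupture governs)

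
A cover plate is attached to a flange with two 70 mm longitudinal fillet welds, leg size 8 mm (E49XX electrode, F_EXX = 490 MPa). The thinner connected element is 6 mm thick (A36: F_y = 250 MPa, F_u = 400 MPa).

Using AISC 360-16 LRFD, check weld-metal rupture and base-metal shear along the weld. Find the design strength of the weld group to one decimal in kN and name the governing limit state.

126.0 kN (base-metal shear governs)

Weld metal: throat = 0.707×8 = 5.656 mm, L = 2×70 = 140 mm. φR_n = 0.75 × 0.6 × 490 × 5.656 × 140 = 174.6 kN.
Base metal shear (6 mm plate): yield φR_n = 1.0×0.6×250×6×140 = 126.0 kN; rupture φR_n = 0.75×0.6×400×6×140 = 151.2 kN; take 126.0 kN (yield).
Governing: min(174.6, 126.0) = 126.0 kN → base-metal shear.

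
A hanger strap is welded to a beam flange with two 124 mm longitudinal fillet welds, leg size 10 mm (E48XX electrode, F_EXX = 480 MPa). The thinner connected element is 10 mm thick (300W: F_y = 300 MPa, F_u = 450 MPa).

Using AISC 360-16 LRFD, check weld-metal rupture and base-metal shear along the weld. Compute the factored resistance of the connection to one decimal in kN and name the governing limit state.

378.7 kN (weld metal governs)

Weld metal: throat = 0.707×10 = 7.07 mm, L = 2×124 = 248 mm. φR_n = 0.75 × 0.6 × 480 × 7.07 × 248 = 378.7 kN.
Base metal shear (10 mm plate): yield φR_n = 1.0×0.6×300×10×248 = 446.4 kN; rupture φR_n = 0.75×0.6×450×10×248 = 502.2 kN; take 446.4 kN (yield).
Governing: min(378.7, 446.4) = 378.7 kN → weld metal.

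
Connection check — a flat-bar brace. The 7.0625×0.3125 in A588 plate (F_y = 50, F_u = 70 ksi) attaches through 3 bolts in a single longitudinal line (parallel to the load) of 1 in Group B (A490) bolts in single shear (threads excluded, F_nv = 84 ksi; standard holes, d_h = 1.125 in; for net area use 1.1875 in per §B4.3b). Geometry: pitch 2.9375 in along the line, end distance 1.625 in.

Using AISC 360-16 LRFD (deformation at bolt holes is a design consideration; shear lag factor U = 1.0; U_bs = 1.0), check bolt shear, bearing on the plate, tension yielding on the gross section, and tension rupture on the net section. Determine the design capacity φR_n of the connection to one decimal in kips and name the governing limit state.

92.3 kips (bearing governs)

Bolt shear: A_b = π(1)²/4 = 0.7854 in². φR_n = 0.75 × 84 × 0.7854 × 3 × 1 = 148.4 kips.
Bearing (0.3125 in plate, F_u = 70 ksi): end bolts L_c = 1.625 − 1.125/2 = 1.0625, R_n = min(1.2×1.0625×0.3125×70, 2.4×1×0.3125×70) = 27.891 kips/bolt; interior L_c = 2.9375 − 1.125 = 1.8125, R_n = 47.578 kips/bolt. φR_n = 0.75 × (1×27.891 + 2×47.578) = 92.3 kips.
Tension yield (gross): A_g = 7.0625×0.3125 = 2.207 in². φR_n = 0.90 × 50 × 2.207 = 99.3 kips.
Tension rupture (net): A_n = (7.0625 − 1×1.1875)×0.3125 = 1.8359 in² (U = 1.0, A_e = A_n). φR_n = 0.75 × 70 × 1.8359 = 96.4 kips.
Governing: min(148.4, 92.3, 99.3, 96.4) = 92.3 kips → bearing.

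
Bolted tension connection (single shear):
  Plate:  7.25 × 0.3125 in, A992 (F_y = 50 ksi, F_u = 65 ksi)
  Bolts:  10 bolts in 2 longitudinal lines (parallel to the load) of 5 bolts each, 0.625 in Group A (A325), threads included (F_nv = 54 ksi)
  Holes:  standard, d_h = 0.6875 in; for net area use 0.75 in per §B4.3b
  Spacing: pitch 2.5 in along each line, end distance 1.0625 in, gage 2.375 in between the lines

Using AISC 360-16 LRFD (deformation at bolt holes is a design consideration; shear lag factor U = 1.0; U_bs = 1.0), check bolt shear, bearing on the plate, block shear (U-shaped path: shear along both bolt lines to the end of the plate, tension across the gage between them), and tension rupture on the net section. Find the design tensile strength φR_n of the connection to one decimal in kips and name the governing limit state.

Bolt shear: A_b = π(0.625)²/4 = 0.3068 in². φR_n = 0.75 × 54 × 0.3068 × 10 × 1 = 124.3 kips.
Bearing (0.3125 in plate, F_u = 65 ksi): end bolts L_c = 1.0625 − 0.6875/2 = 0.71875, R_n = min(1.2×0.71875×0.3125×65, 2.4×0.625×0.3125×65) = 17.52 kips/bolt; interior L_c = 2.5 − 0.6875 = 1.8125, R_n = 30.469 kips/bolt. φR_n = 0.75 × (2×17.52 + 8×30.469) = 209.1 kips.
Block shear: shear path 2×[1.0625+4×2.5] = 2×11.0625 in, A_gv = 6.9141, A_nv = 2×(11.0625 − 4.5×0.75)×0.3125 = 4.8047 in²; tension across gage: (2.375 − 1×0.75)×0.3125 = 0.50781 in². R_n = min(0.6×65×4.8047, 0.6×50×6.9141) + 1.0×65×0.50781 = min(187.38, 207.42) + 33.008 = 220.39 kips. φR_n = 0.75 × 220.39 = 165.3 kips.
Tension rupture (net): A_n = (7.25 − 2×0.75)×0.3125 = 1.7969 in² (U = 1.0, A_e = A_n). φR_n = 0.75 × 65 × 1.7969 = 87.6 kips.
Governing: min(124.3, 209.1, 165.3, 87.6) = 87.6 kips → net-section rupture.

87.6 kips (net-section rupture governs)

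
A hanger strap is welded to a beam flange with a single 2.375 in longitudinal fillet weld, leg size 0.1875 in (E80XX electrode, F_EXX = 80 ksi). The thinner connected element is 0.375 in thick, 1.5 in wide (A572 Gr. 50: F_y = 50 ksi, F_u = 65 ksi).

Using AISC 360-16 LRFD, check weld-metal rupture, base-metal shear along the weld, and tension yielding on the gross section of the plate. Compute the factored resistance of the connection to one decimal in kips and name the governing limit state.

11.3 kips (weld metal governs)

Weld metal: throat = 0.707×0.1875 = 0.13256 in, L = 2.375 in. φR_n = 0.75 × 0.6 × 80 × 0.13256 × 2.375 = 11.3 kips.
Base metal shear (0.375 in plate): yield φR_n = 1.0×0.6×50×0.375×2.375 = 26.7 kips; rupture φR_n = 0.75×0.6×65×0.375×2.375 = 26.1 kips; take 26.1 kips (rupture).
Tension yield (gross): A_g = 1.5×0.375 = 0.5625 in². φR_n = 0.90 × 50 × 0.5625 = 25.3 kips.
Governing: min(11.3, 26.1, 25.3) = 11.3 kips → weld metal.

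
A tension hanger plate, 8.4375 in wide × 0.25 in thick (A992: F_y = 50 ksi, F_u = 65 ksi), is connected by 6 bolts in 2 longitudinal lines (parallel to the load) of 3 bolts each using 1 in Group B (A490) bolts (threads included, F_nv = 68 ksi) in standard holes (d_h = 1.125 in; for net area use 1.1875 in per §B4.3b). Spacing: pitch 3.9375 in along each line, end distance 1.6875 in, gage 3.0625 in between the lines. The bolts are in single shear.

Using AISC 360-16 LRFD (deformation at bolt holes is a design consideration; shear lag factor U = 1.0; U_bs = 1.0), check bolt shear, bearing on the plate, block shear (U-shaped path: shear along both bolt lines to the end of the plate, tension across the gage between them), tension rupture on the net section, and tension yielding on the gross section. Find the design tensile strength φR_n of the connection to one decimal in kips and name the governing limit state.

73.9 kips (net-section rupture governs)

Bolt shear: A_b = π(1)²/4 = 0.7854 in². φR_n = 0.75 × 68 × 0.7854 × 6 × 1 = 240.3 kips.
Bearing (0.25 in plate, F_u = 65 ksi): end bolts L_c = 1.6875 − 1.125/2 = 1.125, R_n = min(1.2×1.125×0.25×65, 2.4×1×0.25×65) = 21.938 kips/bolt; interior L_c = 3.9375 − 1.125 = 2.8125, R_n = 39 kips/bolt. φR_n = 0.75 × (2×21.938 + 4×39) = 149.9 kips.
Block shear: shear path 2×[1.6875+2×3.9375] = 2×9.5625 in, A_gv = 4.7813, A_nv = 2×(9.5625 − 2.5×1.1875)×0.25 = 3.2969 in²; tension across gage: (3.0625 − 1×1.1875)×0.25 = 0.46875 in². R_n = min(0.6×65×3.2969, 0.6×50×4.7813) + 1.0×65×0.46875 = min(128.58, 143.44) + 30.469 = 159.05 kips. φR_n = 0.75 × 159.05 = 119.3 kips.
Tension rupture (net): A_n = (8.4375 − 2×1.1875)×0.25 = 1.5156 in² (U = 1.0, A_e = A_n). φR_n = 0.75 × 65 × 1.5156 = 73.9 kips.
Tension yield (gross): A_g = 8.4375×0.25 = 2.1094 in². φR_n = 0.90 × 50 × 2.1094 = 94.9 kips.
Governing: min(240.3, 149.9, 119.3, 73.9, 94.9) = 73.9 kips → net-section rupture.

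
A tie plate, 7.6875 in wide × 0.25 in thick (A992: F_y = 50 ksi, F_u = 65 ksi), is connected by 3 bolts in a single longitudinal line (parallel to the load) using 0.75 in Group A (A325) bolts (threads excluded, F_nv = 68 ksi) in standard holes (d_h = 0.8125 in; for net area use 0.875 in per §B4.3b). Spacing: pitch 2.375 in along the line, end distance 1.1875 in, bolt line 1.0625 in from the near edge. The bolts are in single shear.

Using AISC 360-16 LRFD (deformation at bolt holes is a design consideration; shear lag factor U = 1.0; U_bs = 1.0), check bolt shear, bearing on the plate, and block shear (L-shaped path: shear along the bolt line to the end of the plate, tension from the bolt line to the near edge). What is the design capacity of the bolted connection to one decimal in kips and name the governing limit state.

35.0 kips (block shear governs)

Bolt shear: A_b = π(0.75)²/4 = 0.44179 in². φR_n = 0.75 × 68 × 0.44179 × 3 × 1 = 67.6 kips.
Bearing (0.25 in plate, F_u = 65 ksi): end bolts L_c = 1.1875 − 0.8125/2 = 0.78125, R_n = min(1.2×0.78125×0.25×65, 2.4×0.75×0.25×65) = 15.234 kips/bolt; interior L_c = 2.375 − 0.8125 = 1.5625, R_n = 29.25 kips/bolt. φR_n = 0.75 × (1×15.234 + 2×29.25) = 55.3 kips.
Block shear: shear path 1×[1.1875+2×2.375] = 1×5.9375 in, A_gv = 1.4844, A_nv = 1×(5.9375 − 2.5×0.875)×0.25 = 0.9375 in²; tension to near edge: (1.0625 − 0.5×0.875)×0.25 = 0.15625 in². R_n = min(0.6×65×0.9375, 0.6×50×1.4844) + 1.0×65×0.15625 = min(36.563, 44.532) + 10.156 = 46.719 kips. φR_n = 0.75 × 46.719 = 35.0 kips.
Governing: min(67.6, 55.3, 35.0) = 35.0 kips → block shear.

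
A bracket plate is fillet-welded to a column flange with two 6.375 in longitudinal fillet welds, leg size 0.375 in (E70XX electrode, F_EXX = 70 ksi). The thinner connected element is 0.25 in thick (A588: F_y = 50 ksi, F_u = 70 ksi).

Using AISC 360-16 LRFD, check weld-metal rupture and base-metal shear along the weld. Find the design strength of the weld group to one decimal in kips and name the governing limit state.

95.6 kips (base-metal shear governs)

Weld metal: throat = 0.707×0.375 = 0.26513 in, L = 2×6.375 = 12.75 in. φR_n = 0.75 × 0.6 × 70 × 0.26513 × 12.75 = 106.5 kips.
Base metal shear (0.25 in plate): yield φR_n = 1.0×0.6×50×0.25×12.75 = 95.6 kips; rupture φR_n = 0.75×0.6×70×0.25×12.75 = 100.4 kips; take 95.6 kips (yield).
Governing: min(106.5, 95.6) = 95.6 kips → base-metal shear.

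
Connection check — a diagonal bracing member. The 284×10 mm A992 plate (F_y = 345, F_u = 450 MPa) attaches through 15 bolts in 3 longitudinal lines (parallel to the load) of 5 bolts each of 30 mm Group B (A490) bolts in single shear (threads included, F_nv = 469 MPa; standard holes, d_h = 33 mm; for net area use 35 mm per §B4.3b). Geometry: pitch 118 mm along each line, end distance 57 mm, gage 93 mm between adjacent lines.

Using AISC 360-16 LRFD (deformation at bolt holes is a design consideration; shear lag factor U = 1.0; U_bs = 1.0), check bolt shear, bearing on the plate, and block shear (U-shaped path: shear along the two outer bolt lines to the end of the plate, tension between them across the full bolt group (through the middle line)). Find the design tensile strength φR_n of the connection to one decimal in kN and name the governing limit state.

Bolt shear: A_b = π(30)²/4 = 706.86 mm². φR_n = 0.75 × 469 × 706.86 × 15 × 1 = 3729.6 kN.
Bearing (10 mm plate, F_u = 450 MPa): end bolts L_c = 57 − 33/2 = 40.5, R_n = min(1.2×40.5×10×450, 2.4×30×10×450) = 218.7 kN/bolt; interior L_c = 118 − 33 = 85, R_n = 324 kN/bolt. φR_n = 0.75 × (3×218.7 + 12×324) = 3408.1 kN.
Block shear: shear path 2×[57+4×118] = 2×529 mm, A_gv = 10580, A_nv = 2×(529 − 4.5×35)×10 = 7430 mm²; tension across gage: (186 − 2×35)×10 = 1160 mm². R_n = min(0.6×450×7430, 0.6×345×10580) + 1.0×450×1160 = min(2006.1, 2190.1) + 522 = 2528.1 kN. φR_n = 0.75 × 2528.1 = 1896.1 kN.
Governing: min(3729.6, 3408.1, 1896.1) = 1896.1 kN → block shear.

1896.1 kN (block shear governs)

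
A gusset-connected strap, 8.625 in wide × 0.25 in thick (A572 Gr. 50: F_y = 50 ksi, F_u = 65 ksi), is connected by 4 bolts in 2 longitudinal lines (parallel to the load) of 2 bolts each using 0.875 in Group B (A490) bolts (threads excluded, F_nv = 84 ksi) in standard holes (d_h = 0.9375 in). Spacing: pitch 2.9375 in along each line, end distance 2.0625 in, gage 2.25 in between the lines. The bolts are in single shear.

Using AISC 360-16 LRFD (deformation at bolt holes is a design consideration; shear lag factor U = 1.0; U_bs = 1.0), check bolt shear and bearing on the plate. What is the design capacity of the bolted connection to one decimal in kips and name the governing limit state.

Bolt shear: A_b = π(0.875)²/4 = 0.60132 in². φR_n = 0.75 × 84 × 0.60132 × 4 × 1 = 151.5 kips.
Bearing (0.25 in plate, F_u = 65 ksi): end bolts L_c = 2.0625 − 0.9375/2 = 1.59375, R_n = min(1.2×1.59375×0.25×65, 2.4×0.875×0.25×65) = 31.078 kips/bolt; interior L_c = 2.9375 − 0.9375 = 2, R_n = 34.125 kips/bolt. φR_n = 0.75 × (2×31.078 + 2×34.125) = 97.8 kips.
Governing: min(151.5, 97.8) = 97.8 kips → bearing.

97.8 kips (bearing governs)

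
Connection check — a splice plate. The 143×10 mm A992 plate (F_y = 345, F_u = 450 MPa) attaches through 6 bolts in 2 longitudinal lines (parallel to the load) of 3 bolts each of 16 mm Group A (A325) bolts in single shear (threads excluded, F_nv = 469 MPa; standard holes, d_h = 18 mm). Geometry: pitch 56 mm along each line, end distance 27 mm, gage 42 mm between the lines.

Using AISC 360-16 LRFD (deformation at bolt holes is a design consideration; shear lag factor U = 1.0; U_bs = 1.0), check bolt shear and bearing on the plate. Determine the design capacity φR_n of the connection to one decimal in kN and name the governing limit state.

Bolt shear: A_b = π(16)²/4 = 201.06 mm². φR_n = 0.75 × 469 × 201.06 × 6 × 1 = 424.3 kN.
Bearing (10 mm plate, F_u = 450 MPa): end bolts L_c = 27 − 18/2 = 18, R_n = min(1.2×18×10×450, 2.4×16×10×450) = 97.2 kN/bolt; interior L_c = 56 − 18 = 38, R_n = 172.8 kN/bolt. φR_n = 0.75 × (2×97.2 + 4×172.8) = 664.2 kN.
Governing: min(424.3, 664.2) = 424.3 kN → bolt shear.

424.3 kN (bolt shear governs)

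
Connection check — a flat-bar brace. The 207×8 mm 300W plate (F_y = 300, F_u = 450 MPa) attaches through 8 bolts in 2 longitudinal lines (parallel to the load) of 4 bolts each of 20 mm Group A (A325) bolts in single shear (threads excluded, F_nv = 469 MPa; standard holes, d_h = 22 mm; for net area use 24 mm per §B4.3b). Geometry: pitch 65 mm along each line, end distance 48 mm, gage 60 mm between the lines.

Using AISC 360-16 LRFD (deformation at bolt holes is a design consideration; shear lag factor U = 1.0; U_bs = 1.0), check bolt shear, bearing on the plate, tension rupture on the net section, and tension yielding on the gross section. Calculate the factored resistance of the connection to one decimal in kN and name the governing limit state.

429.3 kN (net-section rupture governs)

Bolt shear: A_b = π(20)²/4 = 314.16 mm². φR_n = 0.75 × 469 × 314.16 × 8 × 1 = 884.0 kN.
Bearing (8 mm plate, F_u = 450 MPa): end bolts L_c = 48 − 22/2 = 37, R_n = min(1.2×37×8×450, 2.4×20×8×450) = 159.84 kN/bolt; interior L_c = 65 − 22 = 43, R_n = 172.8 kN/bolt. φR_n = 0.75 × (2×159.84 + 6×172.8) = 1017.4 kN.
Tension rupture (net): A_n = (207 − 2×24)×8 = 1272 mm² (U = 1.0, A_e = A_n). φR_n = 0.75 × 450 × 1272 = 429.3 kN.
Tension yield (gross): A_g = 207×8 = 1656 mm². φR_n = 0.90 × 300 × 1656 = 447.1 kN.
Governing: min(884.0, 1017.4, 429.3, 447.1) = 429.3 kN → net-section rupture.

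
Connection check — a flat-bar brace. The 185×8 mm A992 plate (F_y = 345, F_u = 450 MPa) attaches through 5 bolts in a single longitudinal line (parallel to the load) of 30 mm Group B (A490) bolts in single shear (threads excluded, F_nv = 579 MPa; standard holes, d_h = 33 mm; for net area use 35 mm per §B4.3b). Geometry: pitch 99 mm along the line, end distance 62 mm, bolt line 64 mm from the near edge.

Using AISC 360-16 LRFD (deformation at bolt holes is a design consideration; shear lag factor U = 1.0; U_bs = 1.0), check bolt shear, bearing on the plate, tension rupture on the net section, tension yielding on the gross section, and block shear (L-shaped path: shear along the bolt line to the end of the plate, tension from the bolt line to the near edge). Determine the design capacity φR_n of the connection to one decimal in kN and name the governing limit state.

405.0 kN (net-section rupture governs)

Bolt shear: A_b = π(30)²/4 = 706.86 mm². φR_n = 0.75 × 579 × 706.86 × 5 × 1 = 1534.8 kN.
Bearing (8 mm plate, F_u = 450 MPa): end bolts L_c = 62 − 33/2 = 45.5, R_n = min(1.2×45.5×8×450, 2.4×30×8×450) = 196.56 kN/bolt; interior L_c = 99 − 33 = 66, R_n = 259.2 kN/bolt. φR_n = 0.75 × (1×196.56 + 4×259.2) = 925.0 kN.
Tension rupture (net): A_n = (185 − 1×35)×8 = 1200 mm² (U = 1.0, A_e = A_n). φR_n = 0.75 × 450 × 1200 = 405.0 kN.
Tension yield (gross): A_g = 185×8 = 1480 mm². φR_n = 0.90 × 345 × 1480 = 459.5 kN.
Block shear: shear path 1×[62+4×99] = 1×458 mm, A_gv = 3664, A_nv = 1×(458 − 4.5×35)×8 = 2404 mm²; tension to near edge: (64 − 0.5×35)×8 = 372 mm². R_n = min(0.6×450×2404, 0.6×345×3664) + 1.0×450×372 = min(649.08, 758.45) + 167.4 = 816.48 kN. φR_n = 0.75 × 816.48 = 612.4 kN.
Governing: min(1534.8, 925.0, 405.0, 459.5, 612.4) = 405.0 kN → net-section rupture.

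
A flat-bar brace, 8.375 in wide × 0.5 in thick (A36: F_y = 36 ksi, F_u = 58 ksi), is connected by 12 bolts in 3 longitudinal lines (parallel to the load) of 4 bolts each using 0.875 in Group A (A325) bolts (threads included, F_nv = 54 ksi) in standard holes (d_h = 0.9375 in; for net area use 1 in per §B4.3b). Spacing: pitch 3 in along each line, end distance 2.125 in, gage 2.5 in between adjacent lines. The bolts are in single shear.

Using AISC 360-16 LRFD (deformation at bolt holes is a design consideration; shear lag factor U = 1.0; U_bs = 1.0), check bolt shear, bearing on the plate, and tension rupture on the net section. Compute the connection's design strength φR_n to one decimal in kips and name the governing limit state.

Bolt shear: A_b = π(0.875)²/4 = 0.60132 in². φR_n = 0.75 × 54 × 0.60132 × 12 × 1 = 292.2 kips.
Bearing (0.5 in plate, F_u = 58 ksi): end bolts L_c = 2.125 − 0.9375/2 = 1.65625, R_n = min(1.2×1.65625×0.5×58, 2.4×0.875×0.5×58) = 57.638 kips/bolt; interior L_c = 3 − 0.9375 = 2.0625, R_n = 60.9 kips/bolt. φR_n = 0.75 × (3×57.638 + 9×60.9) = 540.8 kips.
Tension rupture (net): A_n = (8.375 − 3×1)×0.5 = 2.6875 in² (U = 1.0, A_e = A_n). φR_n = 0.75 × 58 × 2.6875 = 116.9 kips.
Governing: min(292.2, 540.8, 116.9) = 116.9 kips → net-section rupture.

116.9 kips (net-section rupture governs)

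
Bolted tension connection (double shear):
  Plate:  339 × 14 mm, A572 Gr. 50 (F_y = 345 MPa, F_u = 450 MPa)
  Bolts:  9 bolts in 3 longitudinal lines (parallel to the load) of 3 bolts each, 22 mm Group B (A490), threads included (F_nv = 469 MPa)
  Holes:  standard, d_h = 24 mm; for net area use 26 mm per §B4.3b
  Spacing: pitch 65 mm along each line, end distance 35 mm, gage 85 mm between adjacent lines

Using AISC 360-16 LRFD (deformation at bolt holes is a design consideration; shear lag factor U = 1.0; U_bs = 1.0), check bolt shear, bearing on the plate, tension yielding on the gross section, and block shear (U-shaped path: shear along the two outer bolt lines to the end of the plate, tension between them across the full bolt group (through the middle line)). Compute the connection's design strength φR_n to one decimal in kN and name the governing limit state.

1124.6 kN (block shear governs)

Bolt shear: A_b = π(22)²/4 = 380.13 mm². φR_n = 0.75 × 469 × 380.13 × 9 × 2 = 2406.8 kN.
Bearing (14 mm plate, F_u = 450 MPa): end bolts L_c = 35 − 24/2 = 23, R_n = min(1.2×23×14×450, 2.4×22×14×450) = 173.88 kN/bolt; interior L_c = 65 − 24 = 41, R_n = 309.96 kN/bolt. φR_n = 0.75 × (3×173.88 + 6×309.96) = 1786.1 kN.
Tension yield (gross): A_g = 339×14 = 4746 mm². φR_n = 0.90 × 345 × 4746 = 1473.6 kN.
Block shear: shear path 2×[35+2×65] = 2×165 mm, A_gv = 4620, A_nv = 2×(165 − 2.5×26)×14 = 2800 mm²; tension across gage: (170 − 2×26)×14 = 1652 mm². R_n = min(0.6×450×2800, 0.6×345×4620) + 1.0×450×1652 = min(756, 956.34) + 743.4 = 1499.4 kN. φR_n = 0.75 × 1499.4 = 1124.6 kN.
Governing: min(2406.8, 1786.1, 1473.6, 1124.6) = 1124.6 kN → block shear.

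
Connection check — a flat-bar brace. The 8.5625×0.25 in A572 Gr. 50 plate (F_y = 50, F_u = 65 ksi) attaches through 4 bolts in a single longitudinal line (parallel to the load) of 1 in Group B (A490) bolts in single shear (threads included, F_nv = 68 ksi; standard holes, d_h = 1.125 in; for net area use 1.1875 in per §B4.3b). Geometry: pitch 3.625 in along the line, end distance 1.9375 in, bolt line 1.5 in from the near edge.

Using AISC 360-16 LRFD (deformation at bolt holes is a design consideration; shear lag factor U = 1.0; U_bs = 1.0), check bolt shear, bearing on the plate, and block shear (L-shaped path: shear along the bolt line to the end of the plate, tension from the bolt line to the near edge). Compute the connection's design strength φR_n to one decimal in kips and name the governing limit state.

74.3 kips (block shear governs)

Bolt shear: A_b = π(1)²/4 = 0.7854 in². φR_n = 0.75 × 68 × 0.7854 × 4 × 1 = 160.2 kips.
Bearing (0.25 in plate, F_u = 65 ksi): end bolts L_c = 1.9375 − 1.125/2 = 1.375, R_n = min(1.2×1.375×0.25×65, 2.4×1×0.25×65) = 26.813 kips/bolt; interior L_c = 3.625 − 1.125 = 2.5, R_n = 39 kips/bolt. φR_n = 0.75 × (1×26.813 + 3×39) = 107.9 kips.
Block shear: shear path 1×[1.9375+3×3.625] = 1×12.8125 in, A_gv = 3.2031, A_nv = 1×(12.8125 − 3.5×1.1875)×0.25 = 2.1641 in²; tension to near edge: (1.5 − 0.5×1.1875)×0.25 = 0.22656 in². R_n = min(0.6×65×2.1641, 0.6×50×3.2031) + 1.0×65×0.22656 = min(84.4, 96.093) + 14.726 = 99.126 kips. φR_n = 0.75 × 99.126 = 74.3 kips.
Governing: min(160.2, 107.9, 74.3) = 74.3 kips → block shear.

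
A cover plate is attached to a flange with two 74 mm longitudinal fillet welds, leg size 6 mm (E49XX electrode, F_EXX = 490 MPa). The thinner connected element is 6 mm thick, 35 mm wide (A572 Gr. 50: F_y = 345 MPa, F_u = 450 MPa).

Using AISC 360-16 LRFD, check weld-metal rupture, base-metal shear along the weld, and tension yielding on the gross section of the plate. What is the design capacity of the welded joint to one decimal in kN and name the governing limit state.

Weld metal: throat = 0.707×6 = 4.242 mm, L = 2×74 = 148 mm. φR_n = 0.75 × 0.6 × 490 × 4.242 × 148 = 138.4 kN.
Base metal shear (6 mm plate): yield φR_n = 1.0×0.6×345×6×148 = 183.8 kN; rupture φR_n = 0.75×0.6×450×6×148 = 179.8 kN; take 179.8 kN (rupture).
Tension yield (gross): A_g = 35×6 = 210 mm². φR_n = 0.90 × 345 × 210 = 65.2 kN.
Governing: min(138.4, 179.8, 65.2) = 65.2 kN → gross-section yield.

65.2 kN (gross-section yield governs)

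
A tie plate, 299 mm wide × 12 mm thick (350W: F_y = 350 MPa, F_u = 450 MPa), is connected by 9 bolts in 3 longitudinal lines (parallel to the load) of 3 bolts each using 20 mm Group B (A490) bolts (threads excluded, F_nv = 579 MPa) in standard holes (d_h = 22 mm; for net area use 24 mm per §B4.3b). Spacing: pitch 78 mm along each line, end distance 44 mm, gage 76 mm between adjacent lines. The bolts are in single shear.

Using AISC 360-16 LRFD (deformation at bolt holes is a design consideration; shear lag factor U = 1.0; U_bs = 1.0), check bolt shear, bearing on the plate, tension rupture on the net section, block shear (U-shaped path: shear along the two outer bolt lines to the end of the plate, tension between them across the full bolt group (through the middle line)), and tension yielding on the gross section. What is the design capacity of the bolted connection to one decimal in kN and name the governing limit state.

Bolt shear: A_b = π(20)²/4 = 314.16 mm². φR_n = 0.75 × 579 × 314.16 × 9 × 1 = 1227.8 kN.
Bearing (12 mm plate, F_u = 450 MPa): end bolts L_c = 44 − 22/2 = 33, R_n = min(1.2×33×12×450, 2.4×20×12×450) = 213.84 kN/bolt; interior L_c = 78 − 22 = 56, R_n = 259.2 kN/bolt. φR_n = 0.75 × (3×213.84 + 6×259.2) = 1647.5 kN.
Tension rupture (net): A_n = (299 − 3×24)×12 = 2724 mm² (U = 1.0, A_e = A_n). φR_n = 0.75 × 450 × 2724 = 919.4 kN.
Block shear: shear path 2×[44+2×78] = 2×200 mm, A_gv = 4800, A_nv = 2×(200 − 2.5×24)×12 = 3360 mm²; tension across gage: (152 − 2×24)×12 = 1248 mm². R_n = min(0.6×450×3360, 0.6×350×4800) + 1.0×450×1248 = min(907.2, 1008) + 561.6 = 1468.8 kN. φR_n = 0.75 × 1468.8 = 1101.6 kN.
Tension yield (gross): A_g = 299×12 = 3588 mm². φR_n = 0.90 × 350 × 3588 = 1130.2 kN.
Governing: min(1227.8, 1647.5, 919.4, 1101.6, 1130.2) = 919.4 kN → net-section rupture.

919.4 kN (net-section rupture governs)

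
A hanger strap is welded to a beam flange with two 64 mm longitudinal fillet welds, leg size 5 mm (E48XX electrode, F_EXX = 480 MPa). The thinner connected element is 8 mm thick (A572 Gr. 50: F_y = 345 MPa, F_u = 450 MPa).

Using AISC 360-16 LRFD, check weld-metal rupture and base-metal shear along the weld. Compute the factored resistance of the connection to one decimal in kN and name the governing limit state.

Weld metal: throat = 0.707×5 = 3.535 mm, L = 2×64 = 128 mm. φR_n = 0.75 × 0.6 × 480 × 3.535 × 128 = 97.7 kN.
Base metal shear (8 mm plate): yield φR_n = 1.0×0.6×345×8×128 = 212.0 kN; rupture φR_n = 0.75×0.6×450×8×128 = 207.4 kN; take 207.4 kN (rupture).
Governing: min(97.7, 207.4) = 97.7 kN → weld metal.

97.7 kN (weld metal governs)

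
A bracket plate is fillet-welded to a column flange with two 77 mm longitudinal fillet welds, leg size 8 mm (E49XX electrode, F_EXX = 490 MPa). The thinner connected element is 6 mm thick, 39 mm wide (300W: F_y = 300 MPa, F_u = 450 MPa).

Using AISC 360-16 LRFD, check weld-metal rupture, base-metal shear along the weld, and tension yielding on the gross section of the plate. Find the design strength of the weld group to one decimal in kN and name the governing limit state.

63.2 kN (gross-section yield governs)

Weld metal: throat = 0.707×8 = 5.656 mm, L = 2×77 = 154 mm. φR_n = 0.75 × 0.6 × 490 × 5.656 × 154 = 192.1 kN.
Base metal shear (6 mm plate): yield φR_n = 1.0×0.6×300×6×154 = 166.3 kN; rupture φR_n = 0.75×0.6×450×6×154 = 187.1 kN; take 166.3 kN (yield).
Tension yield (gross): A_g = 39×6 = 234 mm². φR_n = 0.90 × 300 × 234 = 63.2 kN.
Governing: min(192.1, 166.3, 63.2) = 63.2 kN → gross-section yield.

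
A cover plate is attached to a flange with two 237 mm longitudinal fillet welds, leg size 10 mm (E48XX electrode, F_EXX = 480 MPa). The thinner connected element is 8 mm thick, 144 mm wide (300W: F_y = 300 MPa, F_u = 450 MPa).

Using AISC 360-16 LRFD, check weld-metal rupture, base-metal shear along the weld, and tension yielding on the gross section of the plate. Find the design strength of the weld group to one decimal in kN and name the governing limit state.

311.0 kN (gross-section yield governs)

Weld metal: throat = 0.707×10 = 7.07 mm, L = 2×237 = 474 mm. φR_n = 0.75 × 0.6 × 480 × 7.07 × 474 = 723.9 kN.
Base metal shear (8 mm plate): yield φR_n = 1.0×0.6×300×8×474 = 682.6 kN; rupture φR_n = 0.75×0.6×450×8×474 = 767.9 kN; take 682.6 kN (yield).
Tension yield (gross): A_g = 144×8 = 1152 mm². φR_n = 0.90 × 300 × 1152 = 311.0 kN.
Governing: min(723.9, 682.6, 311.0) = 311.0 kN → gross-section yield.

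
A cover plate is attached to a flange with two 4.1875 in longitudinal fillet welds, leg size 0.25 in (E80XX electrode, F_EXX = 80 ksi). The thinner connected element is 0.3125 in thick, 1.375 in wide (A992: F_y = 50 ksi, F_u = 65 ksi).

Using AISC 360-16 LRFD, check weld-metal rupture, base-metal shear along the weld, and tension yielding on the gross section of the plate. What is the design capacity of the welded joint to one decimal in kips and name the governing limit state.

19.3 kips (gross-section yield governs)

Weld metal: throat = 0.707×0.25 = 0.17675 in, L = 2×4.1875 = 8.375 in. φR_n = 0.75 × 0.6 × 80 × 0.17675 × 8.375 = 53.3 kips.
Base metal shear (0.3125 in plate): yield φR_n = 1.0×0.6×50×0.3125×8.375 = 78.5 kips; rupture φR_n = 0.75×0.6×65×0.3125×8.375 = 76.6 kips; take 76.6 kips (rupture).
Tension yield (gross): A_g = 1.375×0.3125 = 0.42969 in². φR_n = 0.90 × 50 × 0.42969 = 19.3 kips.
Governing: min(53.3, 76.6, 19.3) = 19.3 kips → gross-section yield.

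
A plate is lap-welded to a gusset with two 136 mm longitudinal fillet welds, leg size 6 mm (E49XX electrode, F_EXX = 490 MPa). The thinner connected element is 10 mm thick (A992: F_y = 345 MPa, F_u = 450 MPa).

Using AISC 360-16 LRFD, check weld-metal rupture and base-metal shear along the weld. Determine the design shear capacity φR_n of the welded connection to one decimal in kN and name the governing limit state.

Weld metal: throat = 0.707×6 = 4.242 mm, L = 2×136 = 272 mm. φR_n = 0.75 × 0.6 × 490 × 4.242 × 272 = 254.4 kN.
Base metal shear (10 mm plate): yield φR_n = 1.0×0.6×345×10×272 = 563.0 kN; rupture φR_n = 0.75×0.6×450×10×272 = 550.8 kN; take 550.8 kN (rupture).
Governing: min(254.4, 550.8) = 254.4 kN → weld metal.

254.4 kN (weld metal governs)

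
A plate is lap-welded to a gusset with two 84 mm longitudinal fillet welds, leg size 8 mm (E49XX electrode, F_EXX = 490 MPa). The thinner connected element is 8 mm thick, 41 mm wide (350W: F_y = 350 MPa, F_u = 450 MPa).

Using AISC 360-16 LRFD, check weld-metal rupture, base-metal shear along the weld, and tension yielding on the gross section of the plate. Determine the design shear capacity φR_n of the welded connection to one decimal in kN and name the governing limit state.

Weld metal: throat = 0.707×8 = 5.656 mm, L = 2×84 = 168 mm. φR_n = 0.75 × 0.6 × 490 × 5.656 × 168 = 209.5 kN.
Base metal shear (8 mm plate): yield φR_n = 1.0×0.6×350×8×168 = 282.2 kN; rupture φR_n = 0.75×0.6×450×8×168 = 272.2 kN; take 272.2 kN (rupture).
Tension yield (gross): A_g = 41×8 = 328 mm². φR_n = 0.90 × 350 × 328 = 103.3 kN.
Governing: min(209.5, 272.2, 103.3) = 103.3 kN → gross-section yield.

103.3 kN (gross-section yield governs)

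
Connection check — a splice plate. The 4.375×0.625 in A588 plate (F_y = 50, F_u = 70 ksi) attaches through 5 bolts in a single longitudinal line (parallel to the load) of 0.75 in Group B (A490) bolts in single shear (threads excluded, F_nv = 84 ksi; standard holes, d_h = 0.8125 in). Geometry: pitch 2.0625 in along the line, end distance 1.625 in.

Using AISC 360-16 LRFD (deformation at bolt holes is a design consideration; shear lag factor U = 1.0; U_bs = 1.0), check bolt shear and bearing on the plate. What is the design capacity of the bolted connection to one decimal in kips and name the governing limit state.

Bolt shear: A_b = π(0.75)²/4 = 0.44179 in². φR_n = 0.75 × 84 × 0.44179 × 5 × 1 = 139.2 kips.
Bearing (0.625 in plate, F_u = 70 ksi): end bolts L_c = 1.625 − 0.8125/2 = 1.21875, R_n = min(1.2×1.21875×0.625×70, 2.4×0.75×0.625×70) = 63.984 kips/bolt; interior L_c = 2.0625 − 0.8125 = 1.25, R_n = 65.625 kips/bolt. φR_n = 0.75 × (1×63.984 + 4×65.625) = 244.9 kips.
Governing: min(139.2, 244.9) = 139.2 kips → bolt shear.

139.2 kips (bolt shear governs)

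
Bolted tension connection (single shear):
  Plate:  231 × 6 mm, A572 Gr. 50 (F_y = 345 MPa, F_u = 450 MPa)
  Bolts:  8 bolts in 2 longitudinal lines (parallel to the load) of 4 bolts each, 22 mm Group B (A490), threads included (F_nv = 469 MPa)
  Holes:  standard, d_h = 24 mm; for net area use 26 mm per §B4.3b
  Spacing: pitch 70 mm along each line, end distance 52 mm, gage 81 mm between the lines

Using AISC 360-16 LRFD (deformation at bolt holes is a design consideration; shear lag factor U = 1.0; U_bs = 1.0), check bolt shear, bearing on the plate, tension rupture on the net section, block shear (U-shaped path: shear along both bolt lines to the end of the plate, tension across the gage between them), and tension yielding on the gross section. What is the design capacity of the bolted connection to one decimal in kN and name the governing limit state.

Bolt shear: A_b = π(22)²/4 = 380.13 mm². φR_n = 0.75 × 469 × 380.13 × 8 × 1 = 1069.7 kN.
Bearing (6 mm plate, F_u = 450 MPa): end bolts L_c = 52 − 24/2 = 40, R_n = min(1.2×40×6×450, 2.4×22×6×450) = 129.6 kN/bolt; interior L_c = 70 − 24 = 46, R_n = 142.56 kN/bolt. φR_n = 0.75 × (2×129.6 + 6×142.56) = 835.9 kN.
Tension rupture (net): A_n = (231 − 2×26)×6 = 1074 mm² (U = 1.0, A_e = A_n). φR_n = 0.75 × 450 × 1074 = 362.5 kN.
Block shear: shear path 2×[52+3×70] = 2×262 mm, A_gv = 3144, A_nv = 2×(262 − 3.5×26)×6 = 2052 mm²; tension across gage: (81 − 1×26)×6 = 330 mm². R_n = min(0.6×450×2052, 0.6×345×3144) + 1.0×450×330 = min(554.04, 650.81) + 148.5 = 702.54 kN. φR_n = 0.75 × 702.54 = 526.9 kN.
Tension yield (gross): A_g = 231×6 = 1386 mm². φR_n = 0.90 × 345 × 1386 = 430.4 kN.
Governing: min(1069.7, 835.9, 362.5, 526.9, 430.4) = 362.5 kN → net-section rupture.

362.5 kN (net-section rupture governs)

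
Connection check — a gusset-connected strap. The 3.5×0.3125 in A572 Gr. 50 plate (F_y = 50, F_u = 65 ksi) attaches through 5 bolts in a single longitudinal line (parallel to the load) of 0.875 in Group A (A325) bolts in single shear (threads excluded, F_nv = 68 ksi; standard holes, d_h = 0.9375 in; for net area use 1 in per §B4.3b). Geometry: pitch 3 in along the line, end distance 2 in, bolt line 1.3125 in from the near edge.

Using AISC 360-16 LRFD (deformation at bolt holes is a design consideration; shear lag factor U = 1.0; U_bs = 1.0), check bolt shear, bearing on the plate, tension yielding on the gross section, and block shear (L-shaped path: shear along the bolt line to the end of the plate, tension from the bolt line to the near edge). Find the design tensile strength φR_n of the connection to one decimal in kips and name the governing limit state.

49.2 kips (gross-section yield governs)

Bolt shear: A_b = π(0.875)²/4 = 0.60132 in². φR_n = 0.75 × 68 × 0.60132 × 5 × 1 = 153.3 kips.
Bearing (0.3125 in plate, F_u = 65 ksi): end bolts L_c = 2 − 0.9375/2 = 1.53125, R_n = min(1.2×1.53125×0.3125×65, 2.4×0.875×0.3125×65) = 37.324 kips/bolt; interior L_c = 3 − 0.9375 = 2.0625, R_n = 42.656 kips/bolt. φR_n = 0.75 × (1×37.324 + 4×42.656) = 156.0 kips.
Tension yield (gross): A_g = 3.5×0.3125 = 1.0938 in². φR_n = 0.90 × 50 × 1.0938 = 49.2 kips.
Block shear: shear path 1×[2+4×3] = 1×14 in, A_gv = 4.375, A_nv = 1×(14 − 4.5×1)×0.3125 = 2.9688 in²; tension to near edge: (1.3125 − 0.5×1)×0.3125 = 0.25391 in². R_n = min(0.6×65×2.9688, 0.6×50×4.375) + 1.0×65×0.25391 = min(115.78, 131.25) + 16.504 = 132.28 kips. φR_n = 0.75 × 132.28 = 99.2 kips.
Governing: min(153.3, 156.0, 49.2, 99.2) = 49.2 kips → gross-section yield.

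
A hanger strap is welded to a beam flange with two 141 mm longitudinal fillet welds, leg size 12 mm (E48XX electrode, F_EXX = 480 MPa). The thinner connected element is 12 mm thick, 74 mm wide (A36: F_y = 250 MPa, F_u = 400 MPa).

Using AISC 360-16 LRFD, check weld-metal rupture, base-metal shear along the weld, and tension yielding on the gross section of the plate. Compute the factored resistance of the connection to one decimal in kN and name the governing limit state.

199.8 kN (gross-section yield governs)

Weld metal: throat = 0.707×12 = 8.484 mm, L = 2×141 = 282 mm. φR_n = 0.75 × 0.6 × 480 × 8.484 × 282 = 516.8 kN.
Base metal shear (12 mm plate): yield φR_n = 1.0×0.6×250×12×282 = 507.6 kN; rupture φR_n = 0.75×0.6×400×12×282 = 609.1 kN; take 507.6 kN (yield).
Tension yield (gross): A_g = 74×12 = 888 mm². φR_n = 0.90 × 250 × 888 = 199.8 kN.
Governing: min(516.8, 507.6, 199.8) = 199.8 kN → gross-section yield.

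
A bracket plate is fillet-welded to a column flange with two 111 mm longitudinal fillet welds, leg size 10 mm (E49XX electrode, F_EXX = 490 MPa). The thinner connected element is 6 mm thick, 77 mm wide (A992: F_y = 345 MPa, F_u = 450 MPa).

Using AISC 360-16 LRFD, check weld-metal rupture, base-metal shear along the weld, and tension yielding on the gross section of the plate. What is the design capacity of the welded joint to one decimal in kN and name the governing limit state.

143.5 kN (gross-section yield governs)

Weld metal: throat = 0.707×10 = 7.07 mm, L = 2×111 = 222 mm. φR_n = 0.75 × 0.6 × 490 × 7.07 × 222 = 346.1 kN.
Base metal shear (6 mm plate): yield φR_n = 1.0×0.6×345×6×222 = 275.7 kN; rupture φR_n = 0.75×0.6×450×6×222 = 269.7 kN; take 269.7 kN (rupture).
Tension yield (gross): A_g = 77×6 = 462 mm². φR_n = 0.90 × 345 × 462 = 143.5 kN.
Governing: min(346.1, 269.7, 143.5) = 143.5 kN → gross-section yield.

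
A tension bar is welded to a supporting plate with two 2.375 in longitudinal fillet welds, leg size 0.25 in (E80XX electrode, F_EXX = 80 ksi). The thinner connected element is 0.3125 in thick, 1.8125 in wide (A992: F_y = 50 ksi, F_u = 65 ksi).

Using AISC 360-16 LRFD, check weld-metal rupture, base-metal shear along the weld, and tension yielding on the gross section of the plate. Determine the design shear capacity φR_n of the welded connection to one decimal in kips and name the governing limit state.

Weld metal: throat = 0.707×0.25 = 0.17675 in, L = 2×2.375 = 4.75 in. φR_n = 0.75 × 0.6 × 80 × 0.17675 × 4.75 = 30.2 kips.
Base metal shear (0.3125 in plate): yield φR_n = 1.0×0.6×50×0.3125×4.75 = 44.5 kips; rupture φR_n = 0.75×0.6×65×0.3125×4.75 = 43.4 kips; take 43.4 kips (rupture).
Tension yield (gross): A_g = 1.8125×0.3125 = 0.56641 in². φR_n = 0.90 × 50 × 0.56641 = 25.5 kips.
Governing: min(30.2, 43.4, 25.5) = 25.5 kips → gross-section yield.

25.5 kips (gross-section yield governs)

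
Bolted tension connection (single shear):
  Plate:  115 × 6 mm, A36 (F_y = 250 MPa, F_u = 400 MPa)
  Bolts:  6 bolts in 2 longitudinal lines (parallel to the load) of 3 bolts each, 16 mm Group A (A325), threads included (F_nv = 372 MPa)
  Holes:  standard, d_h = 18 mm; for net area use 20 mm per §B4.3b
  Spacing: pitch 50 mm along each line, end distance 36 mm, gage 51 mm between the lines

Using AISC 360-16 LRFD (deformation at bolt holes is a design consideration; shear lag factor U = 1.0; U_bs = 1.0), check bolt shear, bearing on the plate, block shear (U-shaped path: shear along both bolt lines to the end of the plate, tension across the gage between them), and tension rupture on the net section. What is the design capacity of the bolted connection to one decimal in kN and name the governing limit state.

Bolt shear: A_b = π(16)²/4 = 201.06 mm². φR_n = 0.75 × 372 × 201.06 × 6 × 1 = 336.6 kN.
Bearing (6 mm plate, F_u = 400 MPa): end bolts L_c = 36 − 18/2 = 27, R_n = min(1.2×27×6×400, 2.4×16×6×400) = 77.76 kN/bolt; interior L_c = 50 − 18 = 32, R_n = 92.16 kN/bolt. φR_n = 0.75 × (2×77.76 + 4×92.16) = 393.1 kN.
Block shear: shear path 2×[36+2×50] = 2×136 mm, A_gv = 1632, A_nv = 2×(136 − 2.5×20)×6 = 1032 mm²; tension across gage: (51 − 1×20)×6 = 186 mm². R_n = min(0.6×400×1032, 0.6×250×1632) + 1.0×400×186 = min(247.68, 244.8) + 74.4 = 319.2 kN. φR_n = 0.75 × 319.2 = 239.4 kN.
Tension rupture (net): A_n = (115 − 2×20)×6 = 450 mm² (U = 1.0, A_e = A_n). φR_n = 0.75 × 400 × 450 = 135.0 kN.
Governing: min(336.6, 393.1, 239.4, 135.0) = 135.0 kN → net-section rupture.

135.0 kN (net-section rupture governs)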